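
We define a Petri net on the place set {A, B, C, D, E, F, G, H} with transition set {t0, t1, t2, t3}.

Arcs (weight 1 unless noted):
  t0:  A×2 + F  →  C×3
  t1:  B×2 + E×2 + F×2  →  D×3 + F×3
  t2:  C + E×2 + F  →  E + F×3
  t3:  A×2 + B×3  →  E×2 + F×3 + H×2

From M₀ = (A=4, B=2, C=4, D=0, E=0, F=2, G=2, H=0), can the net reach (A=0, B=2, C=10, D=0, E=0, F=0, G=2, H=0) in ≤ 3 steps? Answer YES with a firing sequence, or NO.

step 1: fire t0:  (A=4, B=2, C=4, D=0, E=0, F=2, G=2, H=0) → (A=2, B=2, C=7, D=0, E=0, F=1, G=2, H=0)
step 2: fire t0:  (A=2, B=2, C=7, D=0, E=0, F=1, G=2, H=0) → (A=0, B=2, C=10, D=0, E=0, F=0, G=2, H=0)

YES — reachable via ⟨t0, t0⟩ (2 firings)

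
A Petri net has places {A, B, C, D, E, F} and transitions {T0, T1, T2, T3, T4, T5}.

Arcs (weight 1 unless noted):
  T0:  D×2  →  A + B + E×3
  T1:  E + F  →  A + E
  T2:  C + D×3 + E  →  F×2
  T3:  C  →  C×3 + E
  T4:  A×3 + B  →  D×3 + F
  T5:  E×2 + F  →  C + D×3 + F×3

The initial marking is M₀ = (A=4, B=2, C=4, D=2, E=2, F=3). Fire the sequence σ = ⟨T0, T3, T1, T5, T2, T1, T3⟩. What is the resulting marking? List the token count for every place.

(A=7, B=3, C=8, D=0, E=4, F=5)

step 1: fire T0:  (A=4, B=2, C=4, D=2, E=2, F=3) → (A=5, B=3, C=4, D=0, E=5, F=3)
step 2: fire T3:  (A=5, B=3, C=4, D=0, E=5, F=3) → (A=5, B=3, C=6, D=0, E=6, F=3)
step 3: fire T1:  (A=5, B=3, C=6, D=0, E=6, F=3) → (A=6, B=3, C=6, D=0, E=6, F=2)
step 4: fire T5:  (A=6, B=3, C=6, D=0, E=6, F=2) → (A=6, B=3, C=7, D=3, E=4, F=4)
step 5: fire T2:  (A=6, B=3, C=7, D=3, E=4, F=4) → (A=6, B=3, C=6, D=0, E=3, F=6)
step 6: fire T1:  (A=6, B=3, C=6, D=0, E=3, F=6) → (A=7, B=3, C=6, D=0, E=3, F=5)
step 7: fire T3:  (A=7, B=3, C=6, D=0, E=3, F=5) → (A=7, B=3, C=8, D=0, E=4, F=5)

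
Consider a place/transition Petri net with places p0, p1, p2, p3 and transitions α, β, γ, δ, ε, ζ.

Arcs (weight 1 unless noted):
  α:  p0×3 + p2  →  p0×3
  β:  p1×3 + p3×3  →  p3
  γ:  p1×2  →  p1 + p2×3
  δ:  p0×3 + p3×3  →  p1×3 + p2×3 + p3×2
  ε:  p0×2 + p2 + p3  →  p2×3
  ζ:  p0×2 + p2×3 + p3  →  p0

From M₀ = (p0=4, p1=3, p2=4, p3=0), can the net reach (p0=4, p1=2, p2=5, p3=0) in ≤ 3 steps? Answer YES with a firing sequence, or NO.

YES — reachable via ⟨α, α, γ⟩ (3 firings)

step 1: fire α:  (p0=4, p1=3, p2=4, p3=0) → (p0=4, p1=3, p2=3, p3=0)
step 2: fire α:  (p0=4, p1=3, p2=3, p3=0) → (p0=4, p1=3, p2=2, p3=0)
step 3: fire γ:  (p0=4, p1=3, p2=2, p3=0) → (p0=4, p1=2, p2=5, p3=0)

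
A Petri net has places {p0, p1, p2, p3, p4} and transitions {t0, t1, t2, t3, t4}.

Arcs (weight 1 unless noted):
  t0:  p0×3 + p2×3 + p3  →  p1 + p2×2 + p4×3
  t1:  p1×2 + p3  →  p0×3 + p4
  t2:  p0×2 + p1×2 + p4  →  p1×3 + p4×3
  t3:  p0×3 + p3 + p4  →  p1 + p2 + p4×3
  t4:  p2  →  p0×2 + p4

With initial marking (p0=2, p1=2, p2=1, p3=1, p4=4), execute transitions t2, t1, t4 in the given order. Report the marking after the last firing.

(p0=5, p1=1, p2=0, p3=0, p4=8)

step 1: fire t2:  (p0=2, p1=2, p2=1, p3=1, p4=4) → (p0=0, p1=3, p2=1, p3=1, p4=6)
step 2: fire t1:  (p0=0, p1=3, p2=1, p3=1, p4=6) → (p0=3, p1=1, p2=1, p3=0, p4=7)
step 3: fire t4:  (p0=3, p1=1, p2=1, p3=0, p4=7) → (p0=5, p1=1, p2=0, p3=0, p4=8)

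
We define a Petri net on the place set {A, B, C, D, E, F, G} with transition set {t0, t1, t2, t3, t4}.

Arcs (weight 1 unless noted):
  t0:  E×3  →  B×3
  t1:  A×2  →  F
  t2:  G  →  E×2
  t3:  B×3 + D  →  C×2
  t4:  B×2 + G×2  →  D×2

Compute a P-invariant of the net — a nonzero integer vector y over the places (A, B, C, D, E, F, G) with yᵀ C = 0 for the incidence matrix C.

Incidence matrix C (rows=places, cols=transitions):
       t0   t1   t2   t3   t4
    A   0   -2    0    0    0
    B   3    0    0   -3   -2
    C   0    0    0    2    0
    D   0    0    0   -1    2
    E  -3    0    2    0    0
    F   0    1    0    0    0
    G   0    0   -1    0   -2

Candidate y = [1, 0, 0, 0, 0, 2, 0]; check y·C column-wise:
  col t0: 1·0 + 0·3 + 0·-3 + 2·0 = 0
  col t1: 1·-2 + 2·1 = 0
  col t2: 1·0 + 0·2 + 2·0 + 0·-1 = 0
  col t3: 1·0 + 0·-3 + 0·2 + 0·-1 + 2·0 = 0
  col t4: 1·0 + 0·-2 + 0·2 + 2·0 + 0·-2 = 0

y = (A:1, B:0, C:0, D:0, E:0, F:2, G:0)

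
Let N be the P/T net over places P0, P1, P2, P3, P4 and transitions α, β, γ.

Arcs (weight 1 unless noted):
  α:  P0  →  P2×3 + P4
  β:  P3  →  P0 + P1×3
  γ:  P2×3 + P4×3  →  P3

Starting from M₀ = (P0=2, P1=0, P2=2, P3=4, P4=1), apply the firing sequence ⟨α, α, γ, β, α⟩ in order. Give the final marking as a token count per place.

step 1: fire α:  (P0=2, P1=0, P2=2, P3=4, P4=1) → (P0=1, P1=0, P2=5, P3=4, P4=2)
step 2: fire α:  (P0=1, P1=0, P2=5, P3=4, P4=2) → (P0=0, P1=0, P2=8, P3=4, P4=3)
step 3: fire γ:  (P0=0, P1=0, P2=8, P3=4, P4=3) → (P0=0, P1=0, P2=5, P3=5, P4=0)
step 4: fire β:  (P0=0, P1=0, P2=5, P3=5, P4=0) → (P0=1, P1=3, P2=5, P3=4, P4=0)
step 5: fire α:  (P0=1, P1=3, P2=5, P3=4, P4=0) → (P0=0, P1=3, P2=8, P3=4, P4=1)

(P0=0, P1=3, P2=8, P3=4, P4=1)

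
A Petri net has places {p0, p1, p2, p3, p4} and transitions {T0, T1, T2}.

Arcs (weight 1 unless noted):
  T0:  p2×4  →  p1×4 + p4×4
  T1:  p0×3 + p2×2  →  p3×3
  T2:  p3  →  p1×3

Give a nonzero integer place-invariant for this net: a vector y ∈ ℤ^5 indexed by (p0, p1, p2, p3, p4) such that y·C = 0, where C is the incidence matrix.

y = (p0:7, p1:3, p2:3, p3:9, p4:0)

Incidence matrix C (rows=places, cols=transitions):
       T0   T1   T2
   p0   0   -3    0
   p1   4    0    3
   p2  -4   -2    0
   p3   0    3   -1
   p4   4    0    0

Candidate y = [7, 3, 3, 9, 0]; check y·C column-wise:
  col T0: 7·0 + 3·4 + 3·-4 + 9·0 + 0·4 = 0
  col T1: 7·-3 + 3·0 + 3·-2 + 9·3 = 0
  col T2: 7·0 + 3·3 + 3·0 + 9·-1 = 0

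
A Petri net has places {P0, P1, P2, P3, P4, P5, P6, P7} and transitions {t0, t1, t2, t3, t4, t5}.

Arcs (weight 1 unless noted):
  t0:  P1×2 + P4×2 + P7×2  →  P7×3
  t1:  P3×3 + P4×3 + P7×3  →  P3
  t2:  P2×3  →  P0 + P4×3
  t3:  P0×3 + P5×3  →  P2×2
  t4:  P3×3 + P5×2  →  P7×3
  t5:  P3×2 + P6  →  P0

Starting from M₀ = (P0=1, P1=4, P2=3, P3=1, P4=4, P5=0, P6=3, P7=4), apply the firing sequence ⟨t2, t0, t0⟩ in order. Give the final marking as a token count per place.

(P0=2, P1=0, P2=0, P3=1, P4=3, P5=0, P6=3, P7=6)

step 1: fire t2:  (P0=1, P1=4, P2=3, P3=1, P4=4, P5=0, P6=3, P7=4) → (P0=2, P1=4, P2=0, P3=1, P4=7, P5=0, P6=3, P7=4)
step 2: fire t0:  (P0=2, P1=4, P2=0, P3=1, P4=7, P5=0, P6=3, P7=4) → (P0=2, P1=2, P2=0, P3=1, P4=5, P5=0, P6=3, P7=5)
step 3: fire t0:  (P0=2, P1=2, P2=0, P3=1, P4=5, P5=0, P6=3, P7=5) → (P0=2, P1=0, P2=0, P3=1, P4=3, P5=0, P6=3, P7=6)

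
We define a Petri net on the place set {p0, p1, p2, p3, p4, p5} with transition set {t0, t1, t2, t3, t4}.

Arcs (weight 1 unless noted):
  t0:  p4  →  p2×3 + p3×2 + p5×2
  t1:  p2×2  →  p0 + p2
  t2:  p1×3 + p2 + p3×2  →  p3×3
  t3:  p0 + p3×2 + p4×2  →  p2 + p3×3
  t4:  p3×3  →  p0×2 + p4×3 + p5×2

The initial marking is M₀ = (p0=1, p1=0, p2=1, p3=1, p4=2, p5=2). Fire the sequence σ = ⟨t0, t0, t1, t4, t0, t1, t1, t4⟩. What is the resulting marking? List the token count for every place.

(p0=8, p1=0, p2=7, p3=1, p4=5, p5=12)

step 1: fire t0:  (p0=1, p1=0, p2=1, p3=1, p4=2, p5=2) → (p0=1, p1=0, p2=4, p3=3, p4=1, p5=4)
step 2: fire t0:  (p0=1, p1=0, p2=4, p3=3, p4=1, p5=4) → (p0=1, p1=0, p2=7, p3=5, p4=0, p5=6)
step 3: fire t1:  (p0=1, p1=0, p2=7, p3=5, p4=0, p5=6) → (p0=2, p1=0, p2=6, p3=5, p4=0, p5=6)
step 4: fire t4:  (p0=2, p1=0, p2=6, p3=5, p4=0, p5=6) → (p0=4, p1=0, p2=6, p3=2, p4=3, p5=8)
step 5: fire t0:  (p0=4, p1=0, p2=6, p3=2, p4=3, p5=8) → (p0=4, p1=0, p2=9, p3=4, p4=2, p5=10)
step 6: fire t1:  (p0=4, p1=0, p2=9, p3=4, p4=2, p5=10) → (p0=5, p1=0, p2=8, p3=4, p4=2, p5=10)
step 7: fire t1:  (p0=5, p1=0, p2=8, p3=4, p4=2, p5=10) → (p0=6, p1=0, p2=7, p3=4, p4=2, p5=10)
step 8: fire t4:  (p0=6, p1=0, p2=7, p3=4, p4=2, p5=10) → (p0=8, p1=0, p2=7, p3=1, p4=5, p5=12)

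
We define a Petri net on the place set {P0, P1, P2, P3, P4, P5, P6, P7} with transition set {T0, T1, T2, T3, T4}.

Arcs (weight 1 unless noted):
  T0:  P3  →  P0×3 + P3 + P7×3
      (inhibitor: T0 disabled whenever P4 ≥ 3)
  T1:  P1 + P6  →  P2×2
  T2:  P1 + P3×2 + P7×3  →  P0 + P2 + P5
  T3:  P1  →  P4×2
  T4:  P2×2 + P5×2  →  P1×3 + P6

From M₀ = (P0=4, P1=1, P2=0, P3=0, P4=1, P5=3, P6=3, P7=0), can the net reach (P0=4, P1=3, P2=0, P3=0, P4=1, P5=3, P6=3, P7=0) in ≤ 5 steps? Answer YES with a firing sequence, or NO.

NO — not reachable within 5 firings

depth 0: 1 marking
depth 1: 3 markings reached so far
depth 2: 4 markings reached so far
depth 3: 6 markings reached so far
depth 4: 9 markings reached so far
depth 5: 13 markings reached so far
target is not among the 13 markings reachable within 5 steps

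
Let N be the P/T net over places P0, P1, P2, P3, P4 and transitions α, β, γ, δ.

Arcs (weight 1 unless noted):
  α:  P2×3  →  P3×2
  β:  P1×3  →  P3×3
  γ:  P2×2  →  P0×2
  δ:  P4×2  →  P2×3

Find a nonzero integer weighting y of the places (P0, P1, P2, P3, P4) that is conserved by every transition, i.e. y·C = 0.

Incidence matrix C (rows=places, cols=transitions):
        α    β    γ    δ
   P0   0    0    2    0
   P1   0   -3    0    0
   P2  -3    0   -2    3
   P3   2    3    0    0
   P4   0    0    0   -2

Candidate y = [2, 3, 2, 3, 3]; check y·C column-wise:
  col α: 2·0 + 3·0 + 2·-3 + 3·2 + 3·0 = 0
  col β: 2·0 + 3·-3 + 2·0 + 3·3 + 3·0 = 0
  col γ: 2·2 + 3·0 + 2·-2 + 3·0 + 3·0 = 0
  col δ: 2·0 + 3·0 + 2·3 + 3·0 + 3·-2 = 0

y = (P0:2, P1:3, P2:2, P3:3, P4:3)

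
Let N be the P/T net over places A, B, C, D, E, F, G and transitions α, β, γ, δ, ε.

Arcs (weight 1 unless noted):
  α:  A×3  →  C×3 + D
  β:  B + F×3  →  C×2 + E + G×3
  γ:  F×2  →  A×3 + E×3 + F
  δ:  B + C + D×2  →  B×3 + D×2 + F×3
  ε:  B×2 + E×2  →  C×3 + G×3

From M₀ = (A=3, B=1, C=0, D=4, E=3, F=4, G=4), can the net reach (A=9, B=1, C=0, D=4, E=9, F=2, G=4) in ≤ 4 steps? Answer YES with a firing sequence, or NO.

YES — reachable via ⟨γ, γ⟩ (2 firings)

step 1: fire γ:  (A=3, B=1, C=0, D=4, E=3, F=4, G=4) → (A=6, B=1, C=0, D=4, E=6, F=3, G=4)
step 2: fire γ:  (A=6, B=1, C=0, D=4, E=6, F=3, G=4) → (A=9, B=1, C=0, D=4, E=9, F=2, G=4)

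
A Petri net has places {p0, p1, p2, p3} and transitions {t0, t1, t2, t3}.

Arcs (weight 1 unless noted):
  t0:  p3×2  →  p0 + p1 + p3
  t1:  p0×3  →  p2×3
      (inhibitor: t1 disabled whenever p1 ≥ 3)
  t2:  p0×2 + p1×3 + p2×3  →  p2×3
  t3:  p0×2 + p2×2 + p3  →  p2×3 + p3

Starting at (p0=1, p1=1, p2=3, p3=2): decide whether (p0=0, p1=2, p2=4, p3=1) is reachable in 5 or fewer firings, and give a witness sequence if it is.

step 1: fire t0:  (p0=1, p1=1, p2=3, p3=2) → (p0=2, p1=2, p2=3, p3=1)
step 2: fire t3:  (p0=2, p1=2, p2=3, p3=1) → (p0=0, p1=2, p2=4, p3=1)

YES — reachable via ⟨t0, t3⟩ (2 firings)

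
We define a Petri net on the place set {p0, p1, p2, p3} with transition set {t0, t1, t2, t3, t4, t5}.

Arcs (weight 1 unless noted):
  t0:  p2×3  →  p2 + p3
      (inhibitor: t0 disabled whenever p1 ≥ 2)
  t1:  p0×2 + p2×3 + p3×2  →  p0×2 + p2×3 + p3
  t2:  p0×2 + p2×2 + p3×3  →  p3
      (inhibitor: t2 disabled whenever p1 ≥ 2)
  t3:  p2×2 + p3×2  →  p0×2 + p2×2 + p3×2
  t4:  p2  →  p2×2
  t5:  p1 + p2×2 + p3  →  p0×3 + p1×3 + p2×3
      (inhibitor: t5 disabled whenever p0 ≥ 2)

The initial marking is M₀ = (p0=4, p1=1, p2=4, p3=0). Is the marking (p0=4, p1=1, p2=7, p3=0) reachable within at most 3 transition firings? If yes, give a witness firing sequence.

YES — reachable via ⟨t4, t4, t4⟩ (3 firings)

step 1: fire t4:  (p0=4, p1=1, p2=4, p3=0) → (p0=4, p1=1, p2=5, p3=0)
step 2: fire t4:  (p0=4, p1=1, p2=5, p3=0) → (p0=4, p1=1, p2=6, p3=0)
step 3: fire t4:  (p0=4, p1=1, p2=6, p3=0) → (p0=4, p1=1, p2=7, p3=0)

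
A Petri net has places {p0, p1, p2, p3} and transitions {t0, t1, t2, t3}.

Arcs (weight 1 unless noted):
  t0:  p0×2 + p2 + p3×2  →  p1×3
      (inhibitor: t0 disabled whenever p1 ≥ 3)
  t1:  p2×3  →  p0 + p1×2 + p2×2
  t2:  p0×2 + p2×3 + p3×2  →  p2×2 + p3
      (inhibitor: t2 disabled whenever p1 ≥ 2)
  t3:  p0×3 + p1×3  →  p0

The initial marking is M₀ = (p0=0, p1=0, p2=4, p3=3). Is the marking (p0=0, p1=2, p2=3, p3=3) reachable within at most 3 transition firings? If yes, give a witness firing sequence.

depth 0: 1 marking
depth 1: 2 markings reached so far
depth 2: 3 markings reached so far
depth 3: 3 markings reached so far
(frontier empty at depth 3; search complete)
target is not among the 3 markings reachable within 3 steps

NO — not reachable within 3 firings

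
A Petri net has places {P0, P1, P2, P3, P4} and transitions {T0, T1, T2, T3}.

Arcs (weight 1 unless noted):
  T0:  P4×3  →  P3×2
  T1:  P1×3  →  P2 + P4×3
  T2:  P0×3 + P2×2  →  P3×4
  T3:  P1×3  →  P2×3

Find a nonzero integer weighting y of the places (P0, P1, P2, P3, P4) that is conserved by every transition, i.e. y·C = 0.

y = (P0:2, P1:3, P2:3, P3:3, P4:2)

Incidence matrix C (rows=places, cols=transitions):
       T0   T1   T2   T3
   P0   0    0   -3    0
   P1   0   -3    0   -3
   P2   0    1   -2    3
   P3   2    0    4    0
   P4  -3    3    0    0

Candidate y = [2, 3, 3, 3, 2]; check y·C column-wise:
  col T0: 2·0 + 3·0 + 3·0 + 3·2 + 2·-3 = 0
  col T1: 2·0 + 3·-3 + 3·1 + 3·0 + 2·3 = 0
  col T2: 2·-3 + 3·0 + 3·-2 + 3·4 + 2·0 = 0
  col T3: 2·0 + 3·-3 + 3·3 + 3·0 + 2·0 = 0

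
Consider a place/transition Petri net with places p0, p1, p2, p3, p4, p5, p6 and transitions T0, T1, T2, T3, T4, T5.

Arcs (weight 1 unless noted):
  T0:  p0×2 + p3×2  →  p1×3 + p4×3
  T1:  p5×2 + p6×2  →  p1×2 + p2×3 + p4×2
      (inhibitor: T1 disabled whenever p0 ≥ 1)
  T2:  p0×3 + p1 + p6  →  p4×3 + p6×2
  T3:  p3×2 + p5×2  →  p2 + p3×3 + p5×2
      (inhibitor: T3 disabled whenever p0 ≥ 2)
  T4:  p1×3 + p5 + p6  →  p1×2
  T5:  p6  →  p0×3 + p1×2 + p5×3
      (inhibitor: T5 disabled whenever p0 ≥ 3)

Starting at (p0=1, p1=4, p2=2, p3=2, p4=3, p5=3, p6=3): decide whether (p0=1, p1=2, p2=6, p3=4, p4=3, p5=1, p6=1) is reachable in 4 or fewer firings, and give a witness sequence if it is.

depth 0: 1 marking
depth 1: 4 markings reached so far
depth 2: 11 markings reached so far
depth 3: 23 markings reached so far
depth 4: 41 markings reached so far
target is not among the 41 markings reachable within 4 steps

NO — not reachable within 4 firings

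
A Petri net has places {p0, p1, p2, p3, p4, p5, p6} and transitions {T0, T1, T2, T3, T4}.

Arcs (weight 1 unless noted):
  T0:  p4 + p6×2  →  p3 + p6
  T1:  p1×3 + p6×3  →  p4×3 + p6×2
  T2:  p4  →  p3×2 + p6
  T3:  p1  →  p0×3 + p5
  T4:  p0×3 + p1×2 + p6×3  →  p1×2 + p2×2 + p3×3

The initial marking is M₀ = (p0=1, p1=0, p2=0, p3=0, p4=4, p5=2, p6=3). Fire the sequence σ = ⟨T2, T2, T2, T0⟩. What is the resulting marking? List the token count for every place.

(p0=1, p1=0, p2=0, p3=7, p4=0, p5=2, p6=5)

step 1: fire T2:  (p0=1, p1=0, p2=0, p3=0, p4=4, p5=2, p6=3) → (p0=1, p1=0, p2=0, p3=2, p4=3, p5=2, p6=4)
step 2: fire T2:  (p0=1, p1=0, p2=0, p3=2, p4=3, p5=2, p6=4) → (p0=1, p1=0, p2=0, p3=4, p4=2, p5=2, p6=5)
step 3: fire T2:  (p0=1, p1=0, p2=0, p3=4, p4=2, p5=2, p6=5) → (p0=1, p1=0, p2=0, p3=6, p4=1, p5=2, p6=6)
step 4: fire T0:  (p0=1, p1=0, p2=0, p3=6, p4=1, p5=2, p6=6) → (p0=1, p1=0, p2=0, p3=7, p4=0, p5=2, p6=5)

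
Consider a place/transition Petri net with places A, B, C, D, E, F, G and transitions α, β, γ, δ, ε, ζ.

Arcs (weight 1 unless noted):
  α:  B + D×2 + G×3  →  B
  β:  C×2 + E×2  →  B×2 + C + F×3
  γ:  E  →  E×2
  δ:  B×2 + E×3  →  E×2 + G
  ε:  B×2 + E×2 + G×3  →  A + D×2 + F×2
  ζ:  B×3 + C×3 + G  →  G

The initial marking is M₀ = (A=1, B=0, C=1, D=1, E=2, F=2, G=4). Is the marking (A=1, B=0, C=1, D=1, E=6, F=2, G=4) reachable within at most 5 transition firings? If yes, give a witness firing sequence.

YES — reachable via ⟨γ, γ, γ, γ⟩ (4 firings)

step 1: fire γ:  (A=1, B=0, C=1, D=1, E=2, F=2, G=4) → (A=1, B=0, C=1, D=1, E=3, F=2, G=4)
step 2: fire γ:  (A=1, B=0, C=1, D=1, E=3, F=2, G=4) → (A=1, B=0, C=1, D=1, E=4, F=2, G=4)
step 3: fire γ:  (A=1, B=0, C=1, D=1, E=4, F=2, G=4) → (A=1, B=0, C=1, D=1, E=5, F=2, G=4)
step 4: fire γ:  (A=1, B=0, C=1, D=1, E=5, F=2, G=4) → (A=1, B=0, C=1, D=1, E=6, F=2, G=4)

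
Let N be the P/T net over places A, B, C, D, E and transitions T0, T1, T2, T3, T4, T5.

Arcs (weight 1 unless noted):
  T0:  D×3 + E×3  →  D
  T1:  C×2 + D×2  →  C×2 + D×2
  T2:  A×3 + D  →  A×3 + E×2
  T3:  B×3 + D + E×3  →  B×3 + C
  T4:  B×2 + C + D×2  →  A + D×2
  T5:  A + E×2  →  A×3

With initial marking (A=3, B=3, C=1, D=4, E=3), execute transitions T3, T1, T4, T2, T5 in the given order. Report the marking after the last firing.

step 1: fire T3:  (A=3, B=3, C=1, D=4, E=3) → (A=3, B=3, C=2, D=3, E=0)
step 2: fire T1:  (A=3, B=3, C=2, D=3, E=0) → (A=3, B=3, C=2, D=3, E=0)
step 3: fire T4:  (A=3, B=3, C=2, D=3, E=0) → (A=4, B=1, C=1, D=3, E=0)
step 4: fire T2:  (A=4, B=1, C=1, D=3, E=0) → (A=4, B=1, C=1, D=2, E=2)
step 5: fire T5:  (A=4, B=1, C=1, D=2, E=2) → (A=6, B=1, C=1, D=2, E=0)

(A=6, B=1, C=1, D=2, E=0)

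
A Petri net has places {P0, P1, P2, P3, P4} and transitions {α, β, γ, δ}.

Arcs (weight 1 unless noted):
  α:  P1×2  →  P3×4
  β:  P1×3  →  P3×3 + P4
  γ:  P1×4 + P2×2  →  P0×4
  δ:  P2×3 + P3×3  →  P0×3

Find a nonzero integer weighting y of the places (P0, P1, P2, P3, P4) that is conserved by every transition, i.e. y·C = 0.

y = (P0:3, P1:2, P2:2, P3:1, P4:3)

Incidence matrix C (rows=places, cols=transitions):
        α    β    γ    δ
   P0   0    0    4    3
   P1  -2   -3   -4    0
   P2   0    0   -2   -3
   P3   4    3    0   -3
   P4   0    1    0    0

Candidate y = [3, 2, 2, 1, 3]; check y·C column-wise:
  col α: 3·0 + 2·-2 + 2·0 + 1·4 + 3·0 = 0
  col β: 3·0 + 2·-3 + 2·0 + 1·3 + 3·1 = 0
  col γ: 3·4 + 2·-4 + 2·-2 + 1·0 + 3·0 = 0
  col δ: 3·3 + 2·0 + 2·-3 + 1·-3 + 3·0 = 0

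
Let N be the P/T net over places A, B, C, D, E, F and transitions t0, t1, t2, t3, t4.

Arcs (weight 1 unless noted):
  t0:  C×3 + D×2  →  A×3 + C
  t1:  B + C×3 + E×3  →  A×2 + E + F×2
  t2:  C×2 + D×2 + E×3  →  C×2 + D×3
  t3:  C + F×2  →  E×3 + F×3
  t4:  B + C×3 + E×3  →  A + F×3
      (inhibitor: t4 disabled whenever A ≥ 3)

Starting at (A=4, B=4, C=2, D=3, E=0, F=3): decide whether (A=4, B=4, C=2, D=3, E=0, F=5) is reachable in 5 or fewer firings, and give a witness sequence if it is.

depth 0: 1 marking
depth 1: 2 markings reached so far
depth 2: 3 markings reached so far
depth 3: 3 markings reached so far
(frontier empty at depth 3; search complete)
target is not among the 3 markings reachable within 5 steps

NO — not reachable within 5 firings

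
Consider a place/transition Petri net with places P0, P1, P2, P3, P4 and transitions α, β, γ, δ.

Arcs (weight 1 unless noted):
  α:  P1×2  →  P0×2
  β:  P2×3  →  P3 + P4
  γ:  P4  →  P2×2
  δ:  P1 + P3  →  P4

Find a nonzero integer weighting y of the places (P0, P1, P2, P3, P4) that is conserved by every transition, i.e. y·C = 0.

y = (P0:1, P1:1, P2:1, P3:1, P4:2)

Incidence matrix C (rows=places, cols=transitions):
        α    β    γ    δ
   P0   2    0    0    0
   P1  -2    0    0   -1
   P2   0   -3    2    0
   P3   0    1    0   -1
   P4   0    1   -1    1

Candidate y = [1, 1, 1, 1, 2]; check y·C column-wise:
  col α: 1·2 + 1·-2 + 1·0 + 1·0 + 2·0 = 0
  col β: 1·0 + 1·0 + 1·-3 + 1·1 + 2·1 = 0
  col γ: 1·0 + 1·0 + 1·2 + 1·0 + 2·-1 = 0
  col δ: 1·0 + 1·-1 + 1·0 + 1·-1 + 2·1 = 0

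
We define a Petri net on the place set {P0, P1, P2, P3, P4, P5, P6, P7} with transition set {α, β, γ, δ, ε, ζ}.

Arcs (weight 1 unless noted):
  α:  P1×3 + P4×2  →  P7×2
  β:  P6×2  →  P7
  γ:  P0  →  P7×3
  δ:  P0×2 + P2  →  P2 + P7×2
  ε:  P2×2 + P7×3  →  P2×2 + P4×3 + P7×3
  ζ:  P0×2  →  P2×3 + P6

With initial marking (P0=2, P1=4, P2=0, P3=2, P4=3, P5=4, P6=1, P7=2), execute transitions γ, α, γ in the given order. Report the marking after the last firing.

step 1: fire γ:  (P0=2, P1=4, P2=0, P3=2, P4=3, P5=4, P6=1, P7=2) → (P0=1, P1=4, P2=0, P3=2, P4=3, P5=4, P6=1, P7=5)
step 2: fire α:  (P0=1, P1=4, P2=0, P3=2, P4=3, P5=4, P6=1, P7=5) → (P0=1, P1=1, P2=0, P3=2, P4=1, P5=4, P6=1, P7=7)
step 3: fire γ:  (P0=1, P1=1, P2=0, P3=2, P4=1, P5=4, P6=1, P7=7) → (P0=0, P1=1, P2=0, P3=2, P4=1, P5=4, P6=1, P7=10)

(P0=0, P1=1, P2=0, P3=2, P4=1, P5=4, P6=1, P7=10)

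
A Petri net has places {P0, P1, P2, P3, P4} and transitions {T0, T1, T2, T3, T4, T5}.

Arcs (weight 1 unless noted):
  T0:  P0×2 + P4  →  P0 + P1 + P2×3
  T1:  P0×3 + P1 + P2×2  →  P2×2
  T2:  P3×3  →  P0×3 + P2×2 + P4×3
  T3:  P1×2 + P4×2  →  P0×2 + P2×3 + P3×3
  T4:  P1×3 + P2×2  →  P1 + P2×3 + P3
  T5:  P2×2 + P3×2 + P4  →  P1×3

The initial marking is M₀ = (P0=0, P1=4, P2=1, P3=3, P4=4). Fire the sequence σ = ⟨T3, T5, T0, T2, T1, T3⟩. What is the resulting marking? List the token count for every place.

(P0=3, P1=3, P2=10, P3=4, P4=1)

step 1: fire T3:  (P0=0, P1=4, P2=1, P3=3, P4=4) → (P0=2, P1=2, P2=4, P3=6, P4=2)
step 2: fire T5:  (P0=2, P1=2, P2=4, P3=6, P4=2) → (P0=2, P1=5, P2=2, P3=4, P4=1)
step 3: fire T0:  (P0=2, P1=5, P2=2, P3=4, P4=1) → (P0=1, P1=6, P2=5, P3=4, P4=0)
step 4: fire T2:  (P0=1, P1=6, P2=5, P3=4, P4=0) → (P0=4, P1=6, P2=7, P3=1, P4=3)
step 5: fire T1:  (P0=4, P1=6, P2=7, P3=1, P4=3) → (P0=1, P1=5, P2=7, P3=1, P4=3)
step 6: fire T3:  (P0=1, P1=5, P2=7, P3=1, P4=3) → (P0=3, P1=3, P2=10, P3=4, P4=1)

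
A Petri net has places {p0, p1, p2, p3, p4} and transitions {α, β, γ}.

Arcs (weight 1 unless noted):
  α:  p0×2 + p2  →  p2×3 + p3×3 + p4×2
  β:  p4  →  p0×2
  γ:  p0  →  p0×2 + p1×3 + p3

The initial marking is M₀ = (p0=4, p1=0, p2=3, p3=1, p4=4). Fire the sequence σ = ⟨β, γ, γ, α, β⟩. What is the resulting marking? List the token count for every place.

(p0=8, p1=6, p2=5, p3=6, p4=4)

step 1: fire β:  (p0=4, p1=0, p2=3, p3=1, p4=4) → (p0=6, p1=0, p2=3, p3=1, p4=3)
step 2: fire γ:  (p0=6, p1=0, p2=3, p3=1, p4=3) → (p0=7, p1=3, p2=3, p3=2, p4=3)
step 3: fire γ:  (p0=7, p1=3, p2=3, p3=2, p4=3) → (p0=8, p1=6, p2=3, p3=3, p4=3)
step 4: fire α:  (p0=8, p1=6, p2=3, p3=3, p4=3) → (p0=6, p1=6, p2=5, p3=6, p4=5)
step 5: fire β:  (p0=6, p1=6, p2=5, p3=6, p4=5) → (p0=8, p1=6, p2=5, p3=6, p4=4)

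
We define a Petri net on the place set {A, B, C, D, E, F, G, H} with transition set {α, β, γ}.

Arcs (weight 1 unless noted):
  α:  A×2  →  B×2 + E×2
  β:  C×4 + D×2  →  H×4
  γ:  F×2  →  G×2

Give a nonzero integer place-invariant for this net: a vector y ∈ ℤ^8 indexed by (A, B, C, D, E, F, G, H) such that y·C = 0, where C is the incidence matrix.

Incidence matrix C (rows=places, cols=transitions):
        α    β    γ
    A  -2    0    0
    B   2    0    0
    C   0   -4    0
    D   0   -2    0
    E   2    0    0
    F   0    0   -2
    G   0    0    2
    H   0    4    0

Candidate y = [1, 1, 0, 0, 0, 0, 0, 0]; check y·C column-wise:
  col α: 1·-2 + 1·2 + 0·2 = 0
  col β: 1·0 + 1·0 + 0·-4 + 0·-2 + 0·4 = 0
  col γ: 1·0 + 1·0 + 0·-2 + 0·2 = 0

y = (A:1, B:1, C:0, D:0, E:0, F:0, G:0, H:0)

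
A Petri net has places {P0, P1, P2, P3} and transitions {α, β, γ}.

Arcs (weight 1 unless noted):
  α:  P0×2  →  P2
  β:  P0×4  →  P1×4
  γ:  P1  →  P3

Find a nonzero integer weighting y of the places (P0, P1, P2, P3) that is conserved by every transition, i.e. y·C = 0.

Incidence matrix C (rows=places, cols=transitions):
        α    β    γ
   P0  -2   -4    0
   P1   0    4   -1
   P2   1    0    0
   P3   0    0    1

Candidate y = [1, 1, 2, 1]; check y·C column-wise:
  col α: 1·-2 + 1·0 + 2·1 + 1·0 = 0
  col β: 1·-4 + 1·4 + 2·0 + 1·0 = 0
  col γ: 1·0 + 1·-1 + 2·0 + 1·1 = 0

y = (P0:1, P1:1, P2:2, P3:1)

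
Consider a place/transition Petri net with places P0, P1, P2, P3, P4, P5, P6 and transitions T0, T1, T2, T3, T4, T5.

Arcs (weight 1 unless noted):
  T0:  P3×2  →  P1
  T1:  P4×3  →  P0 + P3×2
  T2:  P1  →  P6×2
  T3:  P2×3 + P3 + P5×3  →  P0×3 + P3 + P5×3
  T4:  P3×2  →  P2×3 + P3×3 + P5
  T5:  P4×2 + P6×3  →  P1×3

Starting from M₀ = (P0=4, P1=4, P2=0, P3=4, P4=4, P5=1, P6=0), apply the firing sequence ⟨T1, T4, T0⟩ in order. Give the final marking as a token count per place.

step 1: fire T1:  (P0=4, P1=4, P2=0, P3=4, P4=4, P5=1, P6=0) → (P0=5, P1=4, P2=0, P3=6, P4=1, P5=1, P6=0)
step 2: fire T4:  (P0=5, P1=4, P2=0, P3=6, P4=1, P5=1, P6=0) → (P0=5, P1=4, P2=3, P3=7, P4=1, P5=2, P6=0)
step 3: fire T0:  (P0=5, P1=4, P2=3, P3=7, P4=1, P5=2, P6=0) → (P0=5, P1=5, P2=3, P3=5, P4=1, P5=2, P6=0)

(P0=5, P1=5, P2=3, P3=5, P4=1, P5=2, P6=0)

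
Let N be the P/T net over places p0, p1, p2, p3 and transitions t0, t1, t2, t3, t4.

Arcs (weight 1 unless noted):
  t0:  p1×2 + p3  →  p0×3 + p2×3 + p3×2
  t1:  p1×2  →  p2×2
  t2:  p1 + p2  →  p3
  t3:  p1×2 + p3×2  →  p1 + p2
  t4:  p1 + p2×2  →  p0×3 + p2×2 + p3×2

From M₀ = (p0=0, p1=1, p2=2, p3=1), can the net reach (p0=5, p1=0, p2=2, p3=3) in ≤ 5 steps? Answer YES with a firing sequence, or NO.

NO — not reachable within 5 firings

depth 0: 1 marking
depth 1: 3 markings reached so far
depth 2: 3 markings reached so far
(frontier empty at depth 2; search complete)
target is not among the 3 markings reachable within 5 steps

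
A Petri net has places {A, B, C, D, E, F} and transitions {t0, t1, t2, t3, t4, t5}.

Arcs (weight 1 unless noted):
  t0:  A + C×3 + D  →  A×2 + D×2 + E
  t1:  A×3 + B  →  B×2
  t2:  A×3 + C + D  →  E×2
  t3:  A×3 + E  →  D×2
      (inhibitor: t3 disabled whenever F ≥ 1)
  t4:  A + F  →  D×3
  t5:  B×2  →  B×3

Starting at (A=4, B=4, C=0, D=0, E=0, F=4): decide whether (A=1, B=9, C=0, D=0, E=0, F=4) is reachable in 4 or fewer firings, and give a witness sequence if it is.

depth 0: 1 marking
depth 1: 4 markings reached so far
depth 2: 9 markings reached so far
depth 3: 15 markings reached so far
depth 4: 22 markings reached so far
target is not among the 22 markings reachable within 4 steps

NO — not reachable within 4 firings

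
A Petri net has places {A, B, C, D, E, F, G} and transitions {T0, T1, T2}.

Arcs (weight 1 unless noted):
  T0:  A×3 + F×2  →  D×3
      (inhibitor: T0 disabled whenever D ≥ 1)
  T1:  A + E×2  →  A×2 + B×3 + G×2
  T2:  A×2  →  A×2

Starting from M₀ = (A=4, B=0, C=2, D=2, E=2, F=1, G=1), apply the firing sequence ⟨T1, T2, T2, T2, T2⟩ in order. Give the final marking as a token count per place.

(A=5, B=3, C=2, D=2, E=0, F=1, G=3)

step 1: fire T1:  (A=4, B=0, C=2, D=2, E=2, F=1, G=1) → (A=5, B=3, C=2, D=2, E=0, F=1, G=3)
step 2: fire T2:  (A=5, B=3, C=2, D=2, E=0, F=1, G=3) → (A=5, B=3, C=2, D=2, E=0, F=1, G=3)
step 3: fire T2:  (A=5, B=3, C=2, D=2, E=0, F=1, G=3) → (A=5, B=3, C=2, D=2, E=0, F=1, G=3)
step 4: fire T2:  (A=5, B=3, C=2, D=2, E=0, F=1, G=3) → (A=5, B=3, C=2, D=2, E=0, F=1, G=3)
step 5: fire T2:  (A=5, B=3, C=2, D=2, E=0, F=1, G=3) → (A=5, B=3, C=2, D=2, E=0, F=1, G=3)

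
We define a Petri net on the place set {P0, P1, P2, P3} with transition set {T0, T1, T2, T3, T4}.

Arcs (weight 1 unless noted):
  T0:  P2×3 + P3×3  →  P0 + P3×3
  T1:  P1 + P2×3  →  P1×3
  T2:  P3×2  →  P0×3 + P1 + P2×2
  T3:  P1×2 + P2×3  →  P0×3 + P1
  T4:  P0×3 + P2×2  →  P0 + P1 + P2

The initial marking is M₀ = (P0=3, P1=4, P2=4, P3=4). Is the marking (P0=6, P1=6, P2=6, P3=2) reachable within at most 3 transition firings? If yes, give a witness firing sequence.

NO — not reachable within 3 firings

depth 0: 1 marking
depth 1: 6 markings reached so far
depth 2: 14 markings reached so far
depth 3: 27 markings reached so far
target is not among the 27 markings reachable within 3 steps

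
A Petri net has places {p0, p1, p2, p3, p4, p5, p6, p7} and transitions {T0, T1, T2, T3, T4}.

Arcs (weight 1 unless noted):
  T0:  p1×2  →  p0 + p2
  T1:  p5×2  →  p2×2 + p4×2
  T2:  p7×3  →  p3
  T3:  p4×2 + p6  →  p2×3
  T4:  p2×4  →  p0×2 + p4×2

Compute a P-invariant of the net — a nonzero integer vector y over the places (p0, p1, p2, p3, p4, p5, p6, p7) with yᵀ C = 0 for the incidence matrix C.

y = (p0:2, p1:3, p2:4, p3:0, p4:6, p5:10, p6:0, p7:0)

Incidence matrix C (rows=places, cols=transitions):
       T0   T1   T2   T3   T4
   p0   1    0    0    0    2
   p1  -2    0    0    0    0
   p2   1    2    0    3   -4
   p3   0    0    1    0    0
   p4   0    2    0   -2    2
   p5   0   -2    0    0    0
   p6   0    0    0   -1    0
   p7   0    0   -3    0    0

Candidate y = [2, 3, 4, 0, 6, 10, 0, 0]; check y·C column-wise:
  col T0: 2·1 + 3·-2 + 4·1 + 6·0 + 10·0 = 0
  col T1: 2·0 + 3·0 + 4·2 + 6·2 + 10·-2 = 0
  col T2: 2·0 + 3·0 + 4·0 + 0·1 + 6·0 + 10·0 + 0·-3 = 0
  col T3: 2·0 + 3·0 + 4·3 + 6·-2 + 10·0 + 0·-1 = 0
  col T4: 2·2 + 3·0 + 4·-4 + 6·2 + 10·0 = 0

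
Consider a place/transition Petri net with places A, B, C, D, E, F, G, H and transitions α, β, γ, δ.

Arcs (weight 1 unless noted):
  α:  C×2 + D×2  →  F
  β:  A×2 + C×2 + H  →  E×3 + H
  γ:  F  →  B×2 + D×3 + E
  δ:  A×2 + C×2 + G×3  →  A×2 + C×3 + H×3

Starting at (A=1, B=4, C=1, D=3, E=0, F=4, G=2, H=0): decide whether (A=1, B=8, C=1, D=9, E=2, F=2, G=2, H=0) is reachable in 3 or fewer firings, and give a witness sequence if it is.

step 1: fire γ:  (A=1, B=4, C=1, D=3, E=0, F=4, G=2, H=0) → (A=1, B=6, C=1, D=6, E=1, F=3, G=2, H=0)
step 2: fire γ:  (A=1, B=6, C=1, D=6, E=1, F=3, G=2, H=0) → (A=1, B=8, C=1, D=9, E=2, F=2, G=2, H=0)

YES — reachable via ⟨γ, γ⟩ (2 firings)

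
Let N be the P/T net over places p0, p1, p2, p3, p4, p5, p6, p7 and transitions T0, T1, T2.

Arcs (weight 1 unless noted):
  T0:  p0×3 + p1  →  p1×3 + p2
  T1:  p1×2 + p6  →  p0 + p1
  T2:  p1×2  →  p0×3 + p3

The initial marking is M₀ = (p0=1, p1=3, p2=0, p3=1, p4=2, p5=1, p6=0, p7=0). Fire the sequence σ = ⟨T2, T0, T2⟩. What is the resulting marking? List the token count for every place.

(p0=4, p1=1, p2=1, p3=3, p4=2, p5=1, p6=0, p7=0)

step 1: fire T2:  (p0=1, p1=3, p2=0, p3=1, p4=2, p5=1, p6=0, p7=0) → (p0=4, p1=1, p2=0, p3=2, p4=2, p5=1, p6=0, p7=0)
step 2: fire T0:  (p0=4, p1=1, p2=0, p3=2, p4=2, p5=1, p6=0, p7=0) → (p0=1, p1=3, p2=1, p3=2, p4=2, p5=1, p6=0, p7=0)
step 3: fire T2:  (p0=1, p1=3, p2=1, p3=2, p4=2, p5=1, p6=0, p7=0) → (p0=4, p1=1, p2=1, p3=3, p4=2, p5=1, p6=0, p7=0)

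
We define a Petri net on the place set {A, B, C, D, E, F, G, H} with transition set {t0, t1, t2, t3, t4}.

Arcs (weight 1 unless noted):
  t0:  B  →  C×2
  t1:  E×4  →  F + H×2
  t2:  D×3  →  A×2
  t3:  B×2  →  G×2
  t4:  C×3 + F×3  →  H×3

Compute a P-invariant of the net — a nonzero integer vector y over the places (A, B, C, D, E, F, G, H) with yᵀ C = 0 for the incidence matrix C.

y = (A:3, B:0, C:0, D:2, E:0, F:0, G:0, H:0)

Incidence matrix C (rows=places, cols=transitions):
       t0   t1   t2   t3   t4
    A   0    0    2    0    0
    B  -1    0    0   -2    0
    C   2    0    0    0   -3
    D   0    0   -3    0    0
    E   0   -4    0    0    0
    F   0    1    0    0   -3
    G   0    0    0    2    0
    H   0    2    0    0    3

Candidate y = [3, 0, 0, 2, 0, 0, 0, 0]; check y·C column-wise:
  col t0: 3·0 + 0·-1 + 0·2 + 2·0 = 0
  col t1: 3·0 + 2·0 + 0·-4 + 0·1 + 0·2 = 0
  col t2: 3·2 + 2·-3 = 0
  col t3: 3·0 + 0·-2 + 2·0 + 0·2 = 0
  col t4: 3·0 + 0·-3 + 2·0 + 0·-3 + 0·3 = 0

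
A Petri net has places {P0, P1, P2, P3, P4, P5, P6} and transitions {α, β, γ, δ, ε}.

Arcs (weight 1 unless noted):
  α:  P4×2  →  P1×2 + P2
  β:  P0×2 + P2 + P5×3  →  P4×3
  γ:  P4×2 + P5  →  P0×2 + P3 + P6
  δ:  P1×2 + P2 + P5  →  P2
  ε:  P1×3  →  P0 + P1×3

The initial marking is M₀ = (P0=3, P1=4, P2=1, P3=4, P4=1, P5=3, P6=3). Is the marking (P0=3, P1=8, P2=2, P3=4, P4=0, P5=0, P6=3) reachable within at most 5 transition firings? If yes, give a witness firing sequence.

YES — reachable via ⟨β, α, α, ε, ε⟩ (5 firings)

step 1: fire β:  (P0=3, P1=4, P2=1, P3=4, P4=1, P5=3, P6=3) → (P0=1, P1=4, P2=0, P3=4, P4=4, P5=0, P6=3)
step 2: fire α:  (P0=1, P1=4, P2=0, P3=4, P4=4, P5=0, P6=3) → (P0=1, P1=6, P2=1, P3=4, P4=2, P5=0, P6=3)
step 3: fire α:  (P0=1, P1=6, P2=1, P3=4, P4=2, P5=0, P6=3) → (P0=1, P1=8, P2=2, P3=4, P4=0, P5=0, P6=3)
step 4: fire ε:  (P0=1, P1=8, P2=2, P3=4, P4=0, P5=0, P6=3) → (P0=2, P1=8, P2=2, P3=4, P4=0, P5=0, P6=3)
step 5: fire ε:  (P0=2, P1=8, P2=2, P3=4, P4=0, P5=0, P6=3) → (P0=3, P1=8, P2=2, P3=4, P4=0, P5=0, P6=3)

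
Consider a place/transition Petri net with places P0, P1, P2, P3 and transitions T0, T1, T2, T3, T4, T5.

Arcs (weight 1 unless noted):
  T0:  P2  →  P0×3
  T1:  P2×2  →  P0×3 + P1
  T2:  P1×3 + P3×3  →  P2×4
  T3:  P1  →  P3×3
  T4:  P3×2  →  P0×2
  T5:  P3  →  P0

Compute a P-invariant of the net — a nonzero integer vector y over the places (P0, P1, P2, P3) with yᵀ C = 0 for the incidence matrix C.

Incidence matrix C (rows=places, cols=transitions):
       T0   T1   T2   T3   T4   T5
   P0   3    3    0    0    2    1
   P1   0    1   -3   -1    0    0
   P2  -1   -2    4    0    0    0
   P3   0    0   -3    3   -2   -1

Candidate y = [1, 3, 3, 1]; check y·C column-wise:
  col T0: 1·3 + 3·0 + 3·-1 + 1·0 = 0
  col T1: 1·3 + 3·1 + 3·-2 + 1·0 = 0
  col T2: 1·0 + 3·-3 + 3·4 + 1·-3 = 0
  col T3: 1·0 + 3·-1 + 3·0 + 1·3 = 0
  col T4: 1·2 + 3·0 + 3·0 + 1·-2 = 0
  col T5: 1·1 + 3·0 + 3·0 + 1·-1 = 0

y = (P0:1, P1:3, P2:3, P3:1)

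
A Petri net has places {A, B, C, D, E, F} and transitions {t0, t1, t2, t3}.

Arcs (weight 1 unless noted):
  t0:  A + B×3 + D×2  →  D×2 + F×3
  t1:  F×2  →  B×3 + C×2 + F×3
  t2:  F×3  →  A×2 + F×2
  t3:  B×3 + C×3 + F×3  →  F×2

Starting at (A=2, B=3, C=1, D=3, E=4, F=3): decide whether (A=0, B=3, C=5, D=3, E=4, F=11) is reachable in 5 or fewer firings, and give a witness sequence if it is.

YES — reachable via ⟨t0, t1, t0, t1⟩ (4 firings)

step 1: fire t0:  (A=2, B=3, C=1, D=3, E=4, F=3) → (A=1, B=0, C=1, D=3, E=4, F=6)
step 2: fire t1:  (A=1, B=0, C=1, D=3, E=4, F=6) → (A=1, B=3, C=3, D=3, E=4, F=7)
step 3: fire t0:  (A=1, B=3, C=3, D=3, E=4, F=7) → (A=0, B=0, C=3, D=3, E=4, F=10)
step 4: fire t1:  (A=0, B=0, C=3, D=3, E=4, F=10) → (A=0, B=3, C=5, D=3, E=4, F=11)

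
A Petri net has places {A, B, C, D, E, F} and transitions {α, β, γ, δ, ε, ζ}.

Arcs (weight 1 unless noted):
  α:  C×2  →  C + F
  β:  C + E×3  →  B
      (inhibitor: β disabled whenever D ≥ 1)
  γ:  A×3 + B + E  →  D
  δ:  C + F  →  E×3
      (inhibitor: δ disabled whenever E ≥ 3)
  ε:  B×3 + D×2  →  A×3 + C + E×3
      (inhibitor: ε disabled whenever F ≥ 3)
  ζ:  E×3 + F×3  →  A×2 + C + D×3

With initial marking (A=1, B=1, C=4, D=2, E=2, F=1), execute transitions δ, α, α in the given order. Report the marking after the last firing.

(A=1, B=1, C=1, D=2, E=5, F=2)

step 1: fire δ:  (A=1, B=1, C=4, D=2, E=2, F=1) → (A=1, B=1, C=3, D=2, E=5, F=0)
step 2: fire α:  (A=1, B=1, C=3, D=2, E=5, F=0) → (A=1, B=1, C=2, D=2, E=5, F=1)
step 3: fire α:  (A=1, B=1, C=2, D=2, E=5, F=1) → (A=1, B=1, C=1, D=2, E=5, F=2)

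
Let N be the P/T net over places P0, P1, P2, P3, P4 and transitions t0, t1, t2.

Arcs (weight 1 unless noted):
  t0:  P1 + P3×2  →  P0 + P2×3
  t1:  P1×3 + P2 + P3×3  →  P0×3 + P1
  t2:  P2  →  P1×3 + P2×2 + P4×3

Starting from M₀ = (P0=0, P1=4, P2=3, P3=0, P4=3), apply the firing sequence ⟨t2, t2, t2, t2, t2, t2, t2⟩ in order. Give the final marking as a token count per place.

(P0=0, P1=25, P2=10, P3=0, P4=24)

step 1: fire t2:  (P0=0, P1=4, P2=3, P3=0, P4=3) → (P0=0, P1=7, P2=4, P3=0, P4=6)
step 2: fire t2:  (P0=0, P1=7, P2=4, P3=0, P4=6) → (P0=0, P1=10, P2=5, P3=0, P4=9)
step 3: fire t2:  (P0=0, P1=10, P2=5, P3=0, P4=9) → (P0=0, P1=13, P2=6, P3=0, P4=12)
step 4: fire t2:  (P0=0, P1=13, P2=6, P3=0, P4=12) → (P0=0, P1=16, P2=7, P3=0, P4=15)
step 5: fire t2:  (P0=0, P1=16, P2=7, P3=0, P4=15) → (P0=0, P1=19, P2=8, P3=0, P4=18)
step 6: fire t2:  (P0=0, P1=19, P2=8, P3=0, P4=18) → (P0=0, P1=22, P2=9, P3=0, P4=21)
step 7: fire t2:  (P0=0, P1=22, P2=9, P3=0, P4=21) → (P0=0, P1=25, P2=10, P3=0, P4=24)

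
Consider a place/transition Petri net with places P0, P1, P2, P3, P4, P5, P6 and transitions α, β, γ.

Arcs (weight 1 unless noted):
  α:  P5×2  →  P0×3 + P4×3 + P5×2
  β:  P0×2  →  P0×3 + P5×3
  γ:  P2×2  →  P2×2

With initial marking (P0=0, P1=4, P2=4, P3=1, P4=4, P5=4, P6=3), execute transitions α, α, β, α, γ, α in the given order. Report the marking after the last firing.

step 1: fire α:  (P0=0, P1=4, P2=4, P3=1, P4=4, P5=4, P6=3) → (P0=3, P1=4, P2=4, P3=1, P4=7, P5=4, P6=3)
step 2: fire α:  (P0=3, P1=4, P2=4, P3=1, P4=7, P5=4, P6=3) → (P0=6, P1=4, P2=4, P3=1, P4=10, P5=4, P6=3)
step 3: fire β:  (P0=6, P1=4, P2=4, P3=1, P4=10, P5=4, P6=3) → (P0=7, P1=4, P2=4, P3=1, P4=10, P5=7, P6=3)
step 4: fire α:  (P0=7, P1=4, P2=4, P3=1, P4=10, P5=7, P6=3) → (P0=10, P1=4, P2=4, P3=1, P4=13, P5=7, P6=3)
step 5: fire γ:  (P0=10, P1=4, P2=4, P3=1, P4=13, P5=7, P6=3) → (P0=10, P1=4, P2=4, P3=1, P4=13, P5=7, P6=3)
step 6: fire α:  (P0=10, P1=4, P2=4, P3=1, P4=13, P5=7, P6=3) → (P0=13, P1=4, P2=4, P3=1, P4=16, P5=7, P6=3)

(P0=13, P1=4, P2=4, P3=1, P4=16, P5=7, P6=3)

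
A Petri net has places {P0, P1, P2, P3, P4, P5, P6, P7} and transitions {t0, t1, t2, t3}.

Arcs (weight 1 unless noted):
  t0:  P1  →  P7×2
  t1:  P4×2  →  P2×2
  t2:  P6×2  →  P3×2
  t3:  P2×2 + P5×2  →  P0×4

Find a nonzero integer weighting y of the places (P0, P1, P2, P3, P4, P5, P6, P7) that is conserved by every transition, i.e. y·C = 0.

y = (P0:1, P1:0, P2:2, P3:0, P4:2, P5:0, P6:0, P7:0)

Incidence matrix C (rows=places, cols=transitions):
       t0   t1   t2   t3
   P0   0    0    0    4
   P1  -1    0    0    0
   P2   0    2    0   -2
   P3   0    0    2    0
   P4   0   -2    0    0
   P5   0    0    0   -2
   P6   0    0   -2    0
   P7   2    0    0    0

Candidate y = [1, 0, 2, 0, 2, 0, 0, 0]; check y·C column-wise:
  col t0: 1·0 + 0·-1 + 2·0 + 2·0 + 0·2 = 0
  col t1: 1·0 + 2·2 + 2·-2 = 0
  col t2: 1·0 + 2·0 + 0·2 + 2·0 + 0·-2 = 0
  col t3: 1·4 + 2·-2 + 2·0 + 0·-2 = 0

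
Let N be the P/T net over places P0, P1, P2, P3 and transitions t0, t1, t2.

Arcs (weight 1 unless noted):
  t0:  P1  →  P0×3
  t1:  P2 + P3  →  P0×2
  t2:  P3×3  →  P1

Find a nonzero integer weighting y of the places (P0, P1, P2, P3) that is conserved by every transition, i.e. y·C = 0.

y = (P0:1, P1:3, P2:1, P3:1)

Incidence matrix C (rows=places, cols=transitions):
       t0   t1   t2
   P0   3    2    0
   P1  -1    0    1
   P2   0   -1    0
   P3   0   -1   -3

Candidate y = [1, 3, 1, 1]; check y·C column-wise:
  col t0: 1·3 + 3·-1 + 1·0 + 1·0 = 0
  col t1: 1·2 + 3·0 + 1·-1 + 1·-1 = 0
  col t2: 1·0 + 3·1 + 1·0 + 1·-3 = 0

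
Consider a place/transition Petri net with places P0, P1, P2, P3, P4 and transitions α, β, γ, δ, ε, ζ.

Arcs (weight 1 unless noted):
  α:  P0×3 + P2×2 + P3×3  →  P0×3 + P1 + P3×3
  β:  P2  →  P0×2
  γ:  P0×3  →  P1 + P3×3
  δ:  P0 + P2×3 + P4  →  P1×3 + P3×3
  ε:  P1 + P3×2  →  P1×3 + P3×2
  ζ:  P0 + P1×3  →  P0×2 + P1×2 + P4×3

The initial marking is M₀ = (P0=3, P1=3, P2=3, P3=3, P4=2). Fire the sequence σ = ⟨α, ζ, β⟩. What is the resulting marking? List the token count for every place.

(P0=6, P1=3, P2=0, P3=3, P4=5)

step 1: fire α:  (P0=3, P1=3, P2=3, P3=3, P4=2) → (P0=3, P1=4, P2=1, P3=3, P4=2)
step 2: fire ζ:  (P0=3, P1=4, P2=1, P3=3, P4=2) → (P0=4, P1=3, P2=1, P3=3, P4=5)
step 3: fire β:  (P0=4, P1=3, P2=1, P3=3, P4=5) → (P0=6, P1=3, P2=0, P3=3, P4=5)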